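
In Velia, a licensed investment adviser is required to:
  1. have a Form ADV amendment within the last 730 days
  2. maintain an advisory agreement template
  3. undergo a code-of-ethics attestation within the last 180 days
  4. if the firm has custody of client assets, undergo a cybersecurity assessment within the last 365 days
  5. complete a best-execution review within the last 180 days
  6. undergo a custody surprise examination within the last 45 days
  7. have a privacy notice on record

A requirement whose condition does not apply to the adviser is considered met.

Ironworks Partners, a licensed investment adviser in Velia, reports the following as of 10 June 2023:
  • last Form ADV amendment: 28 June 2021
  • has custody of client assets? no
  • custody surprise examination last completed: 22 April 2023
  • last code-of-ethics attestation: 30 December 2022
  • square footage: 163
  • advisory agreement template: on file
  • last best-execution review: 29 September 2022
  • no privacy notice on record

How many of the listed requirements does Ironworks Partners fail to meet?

3

1. Form ADV amendment 712 days ago vs limit 730 → met
2. advisory agreement template present → met
3. code-of-ethics attestation 162 days ago vs limit 180 → met
4. condition 'has custody of client assets' does not hold → requirement n/a → met
5. best-execution review 254 days ago vs limit 180 → not met
6. custody surprise examination 49 days ago vs limit 45 → not met
7. privacy notice absent → not met
Not met: 3 of 7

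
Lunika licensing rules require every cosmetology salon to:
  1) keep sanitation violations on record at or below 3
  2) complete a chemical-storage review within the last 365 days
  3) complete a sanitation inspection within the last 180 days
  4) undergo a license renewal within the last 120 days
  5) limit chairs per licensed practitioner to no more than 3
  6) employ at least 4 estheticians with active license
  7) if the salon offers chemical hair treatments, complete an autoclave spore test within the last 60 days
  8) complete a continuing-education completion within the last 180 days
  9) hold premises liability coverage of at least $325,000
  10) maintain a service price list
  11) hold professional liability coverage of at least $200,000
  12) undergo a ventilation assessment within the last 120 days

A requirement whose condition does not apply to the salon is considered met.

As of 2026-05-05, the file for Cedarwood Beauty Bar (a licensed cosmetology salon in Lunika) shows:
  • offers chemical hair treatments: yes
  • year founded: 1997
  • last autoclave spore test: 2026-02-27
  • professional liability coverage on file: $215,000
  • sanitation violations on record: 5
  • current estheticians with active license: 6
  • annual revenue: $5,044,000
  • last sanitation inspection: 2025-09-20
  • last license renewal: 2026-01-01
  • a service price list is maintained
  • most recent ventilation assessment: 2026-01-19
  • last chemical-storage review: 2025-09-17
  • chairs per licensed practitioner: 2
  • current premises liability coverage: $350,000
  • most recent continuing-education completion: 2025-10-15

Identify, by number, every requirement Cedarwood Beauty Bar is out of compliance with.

1. sanitation violations on record 5 > 3 → not met
2. chemical-storage review 230 days ago vs limit 365 → met
3. sanitation inspection 227 days ago vs limit 180 → not met
4. license renewal 124 days ago vs limit 120 → not met
5. chairs per licensed practitioner 2 ≤ 3 → met
6. estheticians with active license 6 ≥ 4 → met
7. condition 'offers chemical hair treatments' holds; autoclave spore test 67 days ago vs limit 60 → not met
8. continuing-education completion 202 days ago vs limit 180 → not met
9. premises liability coverage $350,000 ≥ $325,000 → met
10. service price list present → met
11. professional liability coverage $215,000 ≥ $200,000 → met
12. ventilation assessment 106 days ago vs limit 120 → met
Not met: 1, 3, 4, 7, 8

1, 3, 4, 7, 8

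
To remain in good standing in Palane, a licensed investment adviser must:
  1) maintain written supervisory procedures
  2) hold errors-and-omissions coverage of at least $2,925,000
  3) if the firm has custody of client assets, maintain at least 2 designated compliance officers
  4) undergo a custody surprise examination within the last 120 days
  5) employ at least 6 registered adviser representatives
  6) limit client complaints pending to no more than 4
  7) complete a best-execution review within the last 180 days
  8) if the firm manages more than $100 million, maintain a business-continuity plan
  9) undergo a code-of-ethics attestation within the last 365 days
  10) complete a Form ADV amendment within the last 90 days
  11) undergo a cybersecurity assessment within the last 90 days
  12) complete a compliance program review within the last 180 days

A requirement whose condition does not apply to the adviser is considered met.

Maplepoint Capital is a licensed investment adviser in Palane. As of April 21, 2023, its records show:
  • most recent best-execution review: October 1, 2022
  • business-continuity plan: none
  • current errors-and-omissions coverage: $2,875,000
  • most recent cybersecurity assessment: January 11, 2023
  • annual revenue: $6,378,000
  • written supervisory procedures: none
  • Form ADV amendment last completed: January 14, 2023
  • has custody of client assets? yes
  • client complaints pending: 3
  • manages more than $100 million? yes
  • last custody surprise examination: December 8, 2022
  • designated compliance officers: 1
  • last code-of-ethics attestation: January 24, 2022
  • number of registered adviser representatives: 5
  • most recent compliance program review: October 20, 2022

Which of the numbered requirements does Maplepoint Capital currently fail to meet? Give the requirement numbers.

1. written supervisory procedures absent → not met
2. errors-and-omissions coverage $2,875,000 < $2,925,000 → not met
3. condition 'has custody of client assets' holds; designated compliance officers 1 < 2 → not met
4. custody surprise examination 134 days ago vs limit 120 → not met
5. registered adviser representatives 5 < 6 → not met
6. client complaints pending 3 ≤ 4 → met
7. best-execution review 202 days ago vs limit 180 → not met
8. condition 'manages more than $100 million' holds; business-continuity plan absent → not met
9. code-of-ethics attestation 452 days ago vs limit 365 → not met
10. Form ADV amendment 97 days ago vs limit 90 → not met
11. cybersecurity assessment 100 days ago vs limit 90 → not met
12. compliance program review 183 days ago vs limit 180 → not met
Not met: 1, 2, 3, 4, 5, 7, 8, 9, 10, 11, 12

1, 2, 3, 4, 5, 7, 8, 9, 10, 11, 12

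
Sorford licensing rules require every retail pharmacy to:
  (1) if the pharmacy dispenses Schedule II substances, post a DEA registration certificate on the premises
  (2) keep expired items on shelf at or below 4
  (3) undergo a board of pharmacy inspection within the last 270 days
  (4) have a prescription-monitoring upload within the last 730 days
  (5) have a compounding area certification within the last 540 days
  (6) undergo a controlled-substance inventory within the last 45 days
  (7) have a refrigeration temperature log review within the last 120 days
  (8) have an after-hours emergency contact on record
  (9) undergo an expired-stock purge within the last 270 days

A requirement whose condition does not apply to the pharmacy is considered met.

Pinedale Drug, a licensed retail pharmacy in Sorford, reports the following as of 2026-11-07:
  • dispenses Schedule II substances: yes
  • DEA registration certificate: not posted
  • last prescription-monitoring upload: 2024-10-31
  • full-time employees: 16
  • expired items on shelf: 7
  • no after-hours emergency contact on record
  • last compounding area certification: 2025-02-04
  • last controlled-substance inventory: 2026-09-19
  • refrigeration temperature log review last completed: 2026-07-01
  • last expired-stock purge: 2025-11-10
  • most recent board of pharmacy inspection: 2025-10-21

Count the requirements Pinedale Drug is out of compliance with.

9

1. condition 'dispenses Schedule II substances' holds; DEA registration certificate absent → not met
2. expired items on shelf 7 > 4 → not met
3. board of pharmacy inspection 382 days ago vs limit 270 → not met
4. prescription-monitoring upload 737 days ago vs limit 730 → not met
5. compounding area certification 641 days ago vs limit 540 → not met
6. controlled-substance inventory 49 days ago vs limit 45 → not met
7. refrigeration temperature log review 129 days ago vs limit 120 → not met
8. after-hours emergency contact absent → not met
9. expired-stock purge 362 days ago vs limit 270 → not met
Not met: 9 of 9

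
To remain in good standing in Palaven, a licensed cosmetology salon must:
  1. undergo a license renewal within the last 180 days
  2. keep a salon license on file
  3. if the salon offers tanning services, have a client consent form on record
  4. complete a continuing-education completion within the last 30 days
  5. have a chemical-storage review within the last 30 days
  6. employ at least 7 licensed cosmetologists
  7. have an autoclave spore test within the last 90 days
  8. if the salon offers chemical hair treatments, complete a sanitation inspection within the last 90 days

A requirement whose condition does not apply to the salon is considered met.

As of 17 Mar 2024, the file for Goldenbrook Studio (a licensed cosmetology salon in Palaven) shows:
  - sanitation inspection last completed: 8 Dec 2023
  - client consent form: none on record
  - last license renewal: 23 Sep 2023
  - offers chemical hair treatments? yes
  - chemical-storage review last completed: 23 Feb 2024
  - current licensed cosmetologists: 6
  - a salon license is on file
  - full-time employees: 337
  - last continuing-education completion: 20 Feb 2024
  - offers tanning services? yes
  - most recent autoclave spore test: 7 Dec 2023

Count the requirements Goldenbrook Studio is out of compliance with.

1. license renewal 176 days ago vs limit 180 → met
2. salon license present → met
3. condition 'offers tanning services' holds; client consent form absent → not met
4. continuing-education completion 26 days ago vs limit 30 → met
5. chemical-storage review 23 days ago vs limit 30 → met
6. licensed cosmetologists 6 < 7 → not met
7. autoclave spore test 101 days ago vs limit 90 → not met
8. condition 'offers chemical hair treatments' holds; sanitation inspection 100 days ago vs limit 90 → not met
Not met: 4 of 8

4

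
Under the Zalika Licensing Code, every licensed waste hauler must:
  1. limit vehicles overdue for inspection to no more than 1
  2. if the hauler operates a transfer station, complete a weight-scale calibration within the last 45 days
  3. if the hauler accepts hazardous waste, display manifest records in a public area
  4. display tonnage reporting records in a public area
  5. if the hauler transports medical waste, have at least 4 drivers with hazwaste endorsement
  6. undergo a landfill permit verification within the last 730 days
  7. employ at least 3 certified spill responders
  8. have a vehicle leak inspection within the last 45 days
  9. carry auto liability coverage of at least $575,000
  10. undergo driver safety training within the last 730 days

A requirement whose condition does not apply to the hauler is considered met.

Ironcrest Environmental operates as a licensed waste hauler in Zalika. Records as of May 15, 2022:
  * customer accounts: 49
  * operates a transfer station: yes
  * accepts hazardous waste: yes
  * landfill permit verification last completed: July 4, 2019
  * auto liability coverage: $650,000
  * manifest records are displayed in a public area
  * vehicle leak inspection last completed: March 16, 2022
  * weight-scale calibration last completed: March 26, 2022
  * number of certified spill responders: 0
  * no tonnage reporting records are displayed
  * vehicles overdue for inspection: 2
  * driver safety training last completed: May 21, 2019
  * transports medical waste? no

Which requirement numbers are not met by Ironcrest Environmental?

1, 2, 4, 6, 7, 8, 10

1. vehicles overdue for inspection 2 > 1 → not met
2. condition 'operates a transfer station' holds; weight-scale calibration 50 days ago vs limit 45 → not met
3. condition 'accepts hazardous waste' holds; manifest records present → met
4. tonnage reporting records absent → not met
5. condition 'transports medical waste' does not hold → requirement n/a → met
6. landfill permit verification 1046 days ago vs limit 730 → not met
7. certified spill responders 0 < 3 → not met
8. vehicle leak inspection 60 days ago vs limit 45 → not met
9. auto liability coverage $650,000 ≥ $575,000 → met
10. driver safety training 1090 days ago vs limit 730 → not met
Not met: 1, 2, 4, 6, 7, 8, 10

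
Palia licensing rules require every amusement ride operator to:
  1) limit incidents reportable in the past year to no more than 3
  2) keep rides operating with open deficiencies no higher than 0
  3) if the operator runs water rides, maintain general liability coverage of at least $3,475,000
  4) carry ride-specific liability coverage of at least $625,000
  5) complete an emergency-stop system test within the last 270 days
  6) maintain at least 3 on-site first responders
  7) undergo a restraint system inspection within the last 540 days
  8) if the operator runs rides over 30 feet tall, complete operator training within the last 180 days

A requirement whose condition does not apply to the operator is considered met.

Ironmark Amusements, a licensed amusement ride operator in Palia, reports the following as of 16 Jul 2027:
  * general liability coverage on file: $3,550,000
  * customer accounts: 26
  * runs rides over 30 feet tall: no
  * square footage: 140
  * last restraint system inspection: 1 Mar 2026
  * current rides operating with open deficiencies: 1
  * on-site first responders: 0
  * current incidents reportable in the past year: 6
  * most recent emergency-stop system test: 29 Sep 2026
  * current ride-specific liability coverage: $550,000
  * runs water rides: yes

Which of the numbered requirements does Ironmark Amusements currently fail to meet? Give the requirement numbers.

1, 2, 4, 5, 6

1. incidents reportable in the past year 6 > 3 → not met
2. rides operating with open deficiencies 1 > 0 → not met
3. condition 'runs water rides' holds; general liability coverage $3,550,000 ≥ $3,475,000 → met
4. ride-specific liability coverage $550,000 < $625,000 → not met
5. emergency-stop system test 290 days ago vs limit 270 → not met
6. on-site first responders 0 < 3 → not met
7. restraint system inspection 502 days ago vs limit 540 → met
8. condition 'runs rides over 30 feet tall' does not hold → requirement n/a → met
Not met: 1, 2, 4, 5, 6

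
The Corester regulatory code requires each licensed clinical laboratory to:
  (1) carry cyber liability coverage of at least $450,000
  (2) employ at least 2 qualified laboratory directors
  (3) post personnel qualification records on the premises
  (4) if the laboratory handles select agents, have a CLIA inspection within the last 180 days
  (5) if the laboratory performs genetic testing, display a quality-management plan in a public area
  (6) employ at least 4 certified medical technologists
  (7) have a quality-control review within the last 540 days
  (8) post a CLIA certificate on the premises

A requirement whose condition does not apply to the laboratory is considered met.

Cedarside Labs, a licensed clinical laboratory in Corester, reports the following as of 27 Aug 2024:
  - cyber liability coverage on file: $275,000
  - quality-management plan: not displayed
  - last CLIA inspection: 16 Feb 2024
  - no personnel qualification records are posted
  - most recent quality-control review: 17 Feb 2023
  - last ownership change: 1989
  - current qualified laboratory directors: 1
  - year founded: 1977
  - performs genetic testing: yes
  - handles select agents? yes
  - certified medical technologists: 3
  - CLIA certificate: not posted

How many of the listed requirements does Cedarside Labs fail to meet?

8

1. cyber liability coverage $275,000 < $450,000 → not met
2. qualified laboratory directors 1 < 2 → not met
3. personnel qualification records absent → not met
4. condition 'handles select agents' holds; CLIA inspection 193 days ago vs limit 180 → not met
5. condition 'performs genetic testing' holds; quality-management plan absent → not met
6. certified medical technologists 3 < 4 → not met
7. quality-control review 557 days ago vs limit 540 → not met
8. CLIA certificate absent → not met
Not met: 8 of 8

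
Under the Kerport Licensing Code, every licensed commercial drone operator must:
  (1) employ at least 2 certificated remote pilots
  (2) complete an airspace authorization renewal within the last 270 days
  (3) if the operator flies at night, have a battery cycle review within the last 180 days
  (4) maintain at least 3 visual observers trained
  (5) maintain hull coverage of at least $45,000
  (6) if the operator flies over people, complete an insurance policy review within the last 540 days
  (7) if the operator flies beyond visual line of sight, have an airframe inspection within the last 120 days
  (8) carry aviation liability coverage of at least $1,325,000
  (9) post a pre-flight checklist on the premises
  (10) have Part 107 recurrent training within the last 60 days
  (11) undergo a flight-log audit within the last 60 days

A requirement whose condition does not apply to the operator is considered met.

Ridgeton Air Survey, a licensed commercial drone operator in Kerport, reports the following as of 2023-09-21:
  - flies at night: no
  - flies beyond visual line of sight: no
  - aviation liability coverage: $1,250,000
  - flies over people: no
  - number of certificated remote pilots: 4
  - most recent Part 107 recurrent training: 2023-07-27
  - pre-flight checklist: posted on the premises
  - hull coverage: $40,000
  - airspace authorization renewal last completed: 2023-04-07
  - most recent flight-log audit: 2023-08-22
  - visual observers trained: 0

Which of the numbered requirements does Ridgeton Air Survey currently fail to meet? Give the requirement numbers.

1. certificated remote pilots 4 ≥ 2 → met
2. airspace authorization renewal 167 days ago vs limit 270 → met
3. condition 'flies at night' does not hold → requirement n/a → met
4. visual observers trained 0 < 3 → not met
5. hull coverage $40,000 < $45,000 → not met
6. condition 'flies over people' does not hold → requirement n/a → met
7. condition 'flies beyond visual line of sight' does not hold → requirement n/a → met
8. aviation liability coverage $1,250,000 < $1,325,000 → not met
9. pre-flight checklist present → met
10. Part 107 recurrent training 56 days ago vs limit 60 → met
11. flight-log audit 30 days ago vs limit 60 → met
Not met: 4, 5, 8

4, 5, 8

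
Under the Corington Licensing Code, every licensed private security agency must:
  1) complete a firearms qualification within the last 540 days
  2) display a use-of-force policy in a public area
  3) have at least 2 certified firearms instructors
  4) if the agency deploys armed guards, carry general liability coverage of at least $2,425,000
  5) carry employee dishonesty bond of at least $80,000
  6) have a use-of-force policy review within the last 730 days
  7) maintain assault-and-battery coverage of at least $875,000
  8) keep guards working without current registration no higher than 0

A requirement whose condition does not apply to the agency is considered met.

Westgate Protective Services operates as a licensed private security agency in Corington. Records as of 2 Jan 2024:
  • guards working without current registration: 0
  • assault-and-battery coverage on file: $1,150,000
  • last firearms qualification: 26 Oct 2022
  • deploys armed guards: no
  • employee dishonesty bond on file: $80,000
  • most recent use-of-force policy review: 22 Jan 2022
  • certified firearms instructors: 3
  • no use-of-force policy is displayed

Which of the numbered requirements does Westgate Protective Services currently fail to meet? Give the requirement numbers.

2

1. firearms qualification 433 days ago vs limit 540 → met
2. use-of-force policy absent → not met
3. certified firearms instructors 3 ≥ 2 → met
4. condition 'deploys armed guards' does not hold → requirement n/a → met
5. employee dishonesty bond $80,000 ≥ $80,000 → met
6. use-of-force policy review 710 days ago vs limit 730 → met
7. assault-and-battery coverage $1,150,000 ≥ $875,000 → met
8. guards working without current registration 0 ≤ 0 → met
Not met: 2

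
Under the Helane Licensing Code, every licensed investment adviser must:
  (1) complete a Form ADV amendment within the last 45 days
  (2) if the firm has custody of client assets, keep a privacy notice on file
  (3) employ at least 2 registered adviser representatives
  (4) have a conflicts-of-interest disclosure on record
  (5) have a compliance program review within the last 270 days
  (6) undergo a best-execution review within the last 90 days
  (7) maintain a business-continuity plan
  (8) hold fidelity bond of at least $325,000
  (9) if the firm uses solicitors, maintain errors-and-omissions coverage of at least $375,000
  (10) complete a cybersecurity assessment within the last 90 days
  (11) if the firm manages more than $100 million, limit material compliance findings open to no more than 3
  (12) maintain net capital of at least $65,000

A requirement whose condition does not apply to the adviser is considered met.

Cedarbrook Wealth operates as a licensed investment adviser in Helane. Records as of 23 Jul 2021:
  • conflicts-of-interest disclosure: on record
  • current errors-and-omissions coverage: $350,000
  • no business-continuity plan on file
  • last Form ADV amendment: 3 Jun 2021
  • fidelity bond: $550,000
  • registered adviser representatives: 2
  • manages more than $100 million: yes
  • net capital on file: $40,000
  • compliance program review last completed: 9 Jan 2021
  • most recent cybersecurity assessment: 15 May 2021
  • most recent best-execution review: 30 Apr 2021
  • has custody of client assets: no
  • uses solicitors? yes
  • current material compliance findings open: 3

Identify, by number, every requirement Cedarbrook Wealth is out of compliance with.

1. Form ADV amendment 50 days ago vs limit 45 → not met
2. condition 'has custody of client assets' does not hold → requirement n/a → met
3. registered adviser representatives 2 ≥ 2 → met
4. conflicts-of-interest disclosure present → met
5. compliance program review 195 days ago vs limit 270 → met
6. best-execution review 84 days ago vs limit 90 → met
7. business-continuity plan absent → not met
8. fidelity bond $550,000 ≥ $325,000 → met
9. condition 'uses solicitors' holds; errors-and-omissions coverage $350,000 < $375,000 → not met
10. cybersecurity assessment 69 days ago vs limit 90 → met
11. condition 'manages more than $100 million' holds; material compliance findings open 3 ≤ 3 → met
12. net capital $40,000 < $65,000 → not met
Not met: 1, 7, 9, 12

1, 7, 9, 12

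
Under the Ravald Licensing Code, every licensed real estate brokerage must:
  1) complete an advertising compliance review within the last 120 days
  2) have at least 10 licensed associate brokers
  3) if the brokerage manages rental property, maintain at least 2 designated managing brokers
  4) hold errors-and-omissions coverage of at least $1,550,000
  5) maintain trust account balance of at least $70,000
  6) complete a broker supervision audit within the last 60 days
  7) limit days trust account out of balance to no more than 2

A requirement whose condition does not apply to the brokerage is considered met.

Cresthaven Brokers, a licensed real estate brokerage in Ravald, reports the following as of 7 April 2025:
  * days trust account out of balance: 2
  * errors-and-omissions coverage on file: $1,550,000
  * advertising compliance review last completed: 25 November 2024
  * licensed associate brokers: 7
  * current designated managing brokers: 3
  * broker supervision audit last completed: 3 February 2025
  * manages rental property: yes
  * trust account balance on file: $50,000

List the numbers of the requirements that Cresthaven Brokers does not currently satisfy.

1, 2, 5, 6

1. advertising compliance review 133 days ago vs limit 120 → not met
2. licensed associate brokers 7 < 10 → not met
3. condition 'manages rental property' holds; designated managing brokers 3 ≥ 2 → met
4. errors-and-omissions coverage $1,550,000 ≥ $1,550,000 → met
5. trust account balance $50,000 < $70,000 → not met
6. broker supervision audit 63 days ago vs limit 60 → not met
7. days trust account out of balance 2 ≤ 2 → met
Not met: 1, 2, 5, 6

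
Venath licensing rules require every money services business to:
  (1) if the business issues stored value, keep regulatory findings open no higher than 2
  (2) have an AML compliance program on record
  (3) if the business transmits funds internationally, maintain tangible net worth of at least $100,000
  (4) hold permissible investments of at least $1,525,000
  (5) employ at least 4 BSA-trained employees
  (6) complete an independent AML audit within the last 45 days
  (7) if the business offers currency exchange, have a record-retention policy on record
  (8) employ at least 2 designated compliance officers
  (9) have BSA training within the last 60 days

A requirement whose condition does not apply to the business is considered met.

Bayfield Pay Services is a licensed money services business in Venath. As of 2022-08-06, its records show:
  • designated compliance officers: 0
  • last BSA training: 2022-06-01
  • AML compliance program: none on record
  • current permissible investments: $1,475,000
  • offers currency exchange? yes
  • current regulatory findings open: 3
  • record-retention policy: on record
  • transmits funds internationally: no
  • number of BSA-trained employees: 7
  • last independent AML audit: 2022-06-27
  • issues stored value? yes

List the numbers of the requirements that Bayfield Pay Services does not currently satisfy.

1. condition 'issues stored value' holds; regulatory findings open 3 > 2 → not met
2. AML compliance program absent → not met
3. condition 'transmits funds internationally' does not hold → requirement n/a → met
4. permissible investments $1,475,000 < $1,525,000 → not met
5. BSA-trained employees 7 ≥ 4 → met
6. independent AML audit 40 days ago vs limit 45 → met
7. condition 'offers currency exchange' holds; record-retention policy present → met
8. designated compliance officers 0 < 2 → not met
9. BSA training 66 days ago vs limit 60 → not met
Not met: 1, 2, 4, 8, 9

1, 2, 4, 8, 9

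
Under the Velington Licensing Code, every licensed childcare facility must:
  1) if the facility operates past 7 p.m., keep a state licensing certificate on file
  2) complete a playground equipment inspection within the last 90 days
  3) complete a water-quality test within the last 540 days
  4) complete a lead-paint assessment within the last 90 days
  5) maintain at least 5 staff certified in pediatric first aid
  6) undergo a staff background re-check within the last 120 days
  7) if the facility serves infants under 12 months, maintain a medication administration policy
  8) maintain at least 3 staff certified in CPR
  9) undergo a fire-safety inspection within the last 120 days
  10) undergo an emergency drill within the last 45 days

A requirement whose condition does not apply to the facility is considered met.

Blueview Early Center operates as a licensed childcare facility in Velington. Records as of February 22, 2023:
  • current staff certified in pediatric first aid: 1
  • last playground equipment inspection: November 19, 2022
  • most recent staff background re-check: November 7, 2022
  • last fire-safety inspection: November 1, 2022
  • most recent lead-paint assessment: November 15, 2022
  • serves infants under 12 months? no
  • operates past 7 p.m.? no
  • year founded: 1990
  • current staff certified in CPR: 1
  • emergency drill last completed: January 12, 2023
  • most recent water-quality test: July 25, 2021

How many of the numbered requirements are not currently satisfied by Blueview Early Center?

5

1. condition 'operates past 7 p.m.' does not hold → requirement n/a → met
2. playground equipment inspection 95 days ago vs limit 90 → not met
3. water-quality test 577 days ago vs limit 540 → not met
4. lead-paint assessment 99 days ago vs limit 90 → not met
5. staff certified in pediatric first aid 1 < 5 → not met
6. staff background re-check 107 days ago vs limit 120 → met
7. condition 'serves infants under 12 months' does not hold → requirement n/a → met
8. staff certified in CPR 1 < 3 → not met
9. fire-safety inspection 113 days ago vs limit 120 → met
10. emergency drill 41 days ago vs limit 45 → met
Not met: 5 of 10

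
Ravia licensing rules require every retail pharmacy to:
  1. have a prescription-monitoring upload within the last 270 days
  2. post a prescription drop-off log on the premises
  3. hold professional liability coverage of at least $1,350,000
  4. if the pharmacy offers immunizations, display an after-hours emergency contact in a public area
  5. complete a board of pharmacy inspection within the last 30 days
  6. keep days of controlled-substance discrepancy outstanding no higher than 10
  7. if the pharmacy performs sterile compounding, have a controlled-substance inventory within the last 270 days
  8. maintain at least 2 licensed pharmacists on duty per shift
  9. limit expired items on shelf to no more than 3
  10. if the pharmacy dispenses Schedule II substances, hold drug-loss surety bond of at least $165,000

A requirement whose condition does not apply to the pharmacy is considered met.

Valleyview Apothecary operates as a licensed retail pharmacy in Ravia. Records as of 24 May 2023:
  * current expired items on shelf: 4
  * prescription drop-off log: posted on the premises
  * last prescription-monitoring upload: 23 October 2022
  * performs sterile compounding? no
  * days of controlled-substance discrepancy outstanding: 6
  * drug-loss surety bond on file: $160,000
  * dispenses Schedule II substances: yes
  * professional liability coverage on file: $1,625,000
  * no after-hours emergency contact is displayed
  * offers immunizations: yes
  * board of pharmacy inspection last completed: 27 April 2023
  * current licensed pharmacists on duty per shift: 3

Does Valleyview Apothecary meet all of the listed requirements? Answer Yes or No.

1. prescription-monitoring upload 213 days ago vs limit 270 → met
2. prescription drop-off log present → met
3. professional liability coverage $1,625,000 ≥ $1,350,000 → met
4. condition 'offers immunizations' holds; after-hours emergency contact absent → not met
5. board of pharmacy inspection 27 days ago vs limit 30 → met
6. days of controlled-substance discrepancy outstanding 6 ≤ 10 → met
7. condition 'performs sterile compounding' does not hold → requirement n/a → met
8. licensed pharmacists on duty per shift 3 ≥ 2 → met
9. expired items on shelf 4 > 3 → not met
10. condition 'dispenses Schedule II substances' holds; drug-loss surety bond $160,000 < $165,000 → not met
Not met: 4, 9, 10

No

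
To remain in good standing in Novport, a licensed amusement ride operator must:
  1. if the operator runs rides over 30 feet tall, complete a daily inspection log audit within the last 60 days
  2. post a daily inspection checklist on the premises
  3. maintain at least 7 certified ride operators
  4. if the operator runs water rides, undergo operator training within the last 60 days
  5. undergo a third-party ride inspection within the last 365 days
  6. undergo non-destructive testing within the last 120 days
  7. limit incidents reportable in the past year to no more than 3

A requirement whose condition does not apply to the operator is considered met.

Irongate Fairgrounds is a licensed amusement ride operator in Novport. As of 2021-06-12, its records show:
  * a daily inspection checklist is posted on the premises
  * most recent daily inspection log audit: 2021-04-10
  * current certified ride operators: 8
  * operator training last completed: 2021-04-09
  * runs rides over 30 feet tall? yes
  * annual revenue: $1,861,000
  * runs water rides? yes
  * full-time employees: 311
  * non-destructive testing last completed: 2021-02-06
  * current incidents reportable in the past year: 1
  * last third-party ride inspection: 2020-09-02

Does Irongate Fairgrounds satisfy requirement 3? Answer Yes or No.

3. certified ride operators 8 ≥ 7 → met

Yes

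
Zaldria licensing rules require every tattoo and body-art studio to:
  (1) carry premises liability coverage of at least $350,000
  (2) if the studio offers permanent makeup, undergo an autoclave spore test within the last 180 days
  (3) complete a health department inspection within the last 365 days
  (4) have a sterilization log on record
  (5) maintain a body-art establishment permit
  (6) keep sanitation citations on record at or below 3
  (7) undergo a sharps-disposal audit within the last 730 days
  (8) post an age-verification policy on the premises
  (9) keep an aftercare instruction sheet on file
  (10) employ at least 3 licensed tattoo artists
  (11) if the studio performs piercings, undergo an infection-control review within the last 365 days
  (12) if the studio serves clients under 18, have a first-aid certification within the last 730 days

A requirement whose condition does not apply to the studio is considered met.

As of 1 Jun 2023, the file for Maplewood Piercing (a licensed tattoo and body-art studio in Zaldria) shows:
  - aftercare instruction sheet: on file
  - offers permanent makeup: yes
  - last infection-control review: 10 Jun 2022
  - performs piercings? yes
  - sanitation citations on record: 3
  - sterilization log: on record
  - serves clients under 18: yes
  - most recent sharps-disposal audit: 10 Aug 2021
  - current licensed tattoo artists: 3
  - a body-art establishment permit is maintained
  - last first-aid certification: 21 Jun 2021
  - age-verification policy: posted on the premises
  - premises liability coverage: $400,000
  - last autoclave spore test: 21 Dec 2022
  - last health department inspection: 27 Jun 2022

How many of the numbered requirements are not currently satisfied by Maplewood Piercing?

0

1. premises liability coverage $400,000 ≥ $350,000 → met
2. condition 'offers permanent makeup' holds; autoclave spore test 162 days ago vs limit 180 → met
3. health department inspection 339 days ago vs limit 365 → met
4. sterilization log present → met
5. body-art establishment permit present → met
6. sanitation citations on record 3 ≤ 3 → met
7. sharps-disposal audit 660 days ago vs limit 730 → met
8. age-verification policy present → met
9. aftercare instruction sheet present → met
10. licensed tattoo artists 3 ≥ 3 → met
11. condition 'performs piercings' holds; infection-control review 356 days ago vs limit 365 → met
12. condition 'serves clients under 18' holds; first-aid certification 710 days ago vs limit 730 → met
Not met: 0 of 12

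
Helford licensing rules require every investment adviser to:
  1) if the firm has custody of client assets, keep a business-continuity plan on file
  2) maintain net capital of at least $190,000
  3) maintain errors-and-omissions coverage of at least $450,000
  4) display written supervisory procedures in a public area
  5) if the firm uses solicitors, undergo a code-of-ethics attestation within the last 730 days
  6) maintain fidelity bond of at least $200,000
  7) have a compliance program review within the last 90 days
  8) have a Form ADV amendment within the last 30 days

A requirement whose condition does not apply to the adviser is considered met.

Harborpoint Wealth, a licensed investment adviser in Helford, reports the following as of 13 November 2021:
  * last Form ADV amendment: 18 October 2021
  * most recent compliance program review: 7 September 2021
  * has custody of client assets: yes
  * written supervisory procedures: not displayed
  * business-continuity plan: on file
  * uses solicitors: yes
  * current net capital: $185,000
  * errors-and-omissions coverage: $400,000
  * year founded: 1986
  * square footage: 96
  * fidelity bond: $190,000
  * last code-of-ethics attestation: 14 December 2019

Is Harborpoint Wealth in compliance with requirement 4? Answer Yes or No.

No

4. written supervisory procedures absent → not met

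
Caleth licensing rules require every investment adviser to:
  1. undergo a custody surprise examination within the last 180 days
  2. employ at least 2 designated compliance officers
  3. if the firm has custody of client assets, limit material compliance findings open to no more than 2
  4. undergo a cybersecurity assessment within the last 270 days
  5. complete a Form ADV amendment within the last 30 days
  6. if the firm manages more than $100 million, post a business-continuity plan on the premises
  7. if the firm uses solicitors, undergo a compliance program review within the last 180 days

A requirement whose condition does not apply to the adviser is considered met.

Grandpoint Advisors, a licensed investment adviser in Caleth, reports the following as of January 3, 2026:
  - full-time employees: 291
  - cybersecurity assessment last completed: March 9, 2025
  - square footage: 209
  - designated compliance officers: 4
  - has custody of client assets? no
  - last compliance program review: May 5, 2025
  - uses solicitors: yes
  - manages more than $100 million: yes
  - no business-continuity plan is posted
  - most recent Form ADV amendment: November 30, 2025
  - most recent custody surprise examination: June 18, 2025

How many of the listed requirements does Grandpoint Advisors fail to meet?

1. custody surprise examination 199 days ago vs limit 180 → not met
2. designated compliance officers 4 ≥ 2 → met
3. condition 'has custody of client assets' does not hold → requirement n/a → met
4. cybersecurity assessment 300 days ago vs limit 270 → not met
5. Form ADV amendment 34 days ago vs limit 30 → not met
6. condition 'manages more than $100 million' holds; business-continuity plan absent → not met
7. condition 'uses solicitors' holds; compliance program review 243 days ago vs limit 180 → not met
Not met: 5 of 7

5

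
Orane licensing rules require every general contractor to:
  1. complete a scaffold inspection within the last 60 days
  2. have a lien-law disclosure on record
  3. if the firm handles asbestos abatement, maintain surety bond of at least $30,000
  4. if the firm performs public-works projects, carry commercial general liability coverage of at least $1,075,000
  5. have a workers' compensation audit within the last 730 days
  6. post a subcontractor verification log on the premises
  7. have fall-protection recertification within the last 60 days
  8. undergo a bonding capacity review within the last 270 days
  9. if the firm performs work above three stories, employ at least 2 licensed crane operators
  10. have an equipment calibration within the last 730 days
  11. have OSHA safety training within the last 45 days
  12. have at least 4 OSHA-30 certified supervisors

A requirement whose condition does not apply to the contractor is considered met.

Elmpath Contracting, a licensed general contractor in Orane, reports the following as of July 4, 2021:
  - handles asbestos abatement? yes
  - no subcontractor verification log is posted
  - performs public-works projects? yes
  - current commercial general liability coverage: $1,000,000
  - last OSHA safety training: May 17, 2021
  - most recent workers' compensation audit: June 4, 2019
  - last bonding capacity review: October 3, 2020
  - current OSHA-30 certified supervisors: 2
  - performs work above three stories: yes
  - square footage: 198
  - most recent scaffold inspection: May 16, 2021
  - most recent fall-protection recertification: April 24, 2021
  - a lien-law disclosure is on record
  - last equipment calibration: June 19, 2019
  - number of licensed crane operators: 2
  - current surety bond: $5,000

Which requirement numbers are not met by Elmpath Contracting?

1. scaffold inspection 49 days ago vs limit 60 → met
2. lien-law disclosure present → met
3. condition 'handles asbestos abatement' holds; surety bond $5,000 < $30,000 → not met
4. condition 'performs public-works projects' holds; commercial general liability coverage $1,000,000 < $1,075,000 → not met
5. workers' compensation audit 761 days ago vs limit 730 → not met
6. subcontractor verification log absent → not met
7. fall-protection recertification 71 days ago vs limit 60 → not met
8. bonding capacity review 274 days ago vs limit 270 → not met
9. condition 'performs work above three stories' holds; licensed crane operators 2 ≥ 2 → met
10. equipment calibration 746 days ago vs limit 730 → not met
11. OSHA safety training 48 days ago vs limit 45 → not met
12. OSHA-30 certified supervisors 2 < 4 → not met
Not met: 3, 4, 5, 6, 7, 8, 10, 11, 12

3, 4, 5, 6, 7, 8, 10, 11, 12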